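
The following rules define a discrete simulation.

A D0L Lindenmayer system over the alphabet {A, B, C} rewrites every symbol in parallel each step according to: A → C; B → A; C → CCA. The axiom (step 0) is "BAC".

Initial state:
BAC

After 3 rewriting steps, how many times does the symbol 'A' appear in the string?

8

0) BAC
1) ACCCA
2) CCCACCACCAC
3) CCACCACCACCCACCACCCACCACCCA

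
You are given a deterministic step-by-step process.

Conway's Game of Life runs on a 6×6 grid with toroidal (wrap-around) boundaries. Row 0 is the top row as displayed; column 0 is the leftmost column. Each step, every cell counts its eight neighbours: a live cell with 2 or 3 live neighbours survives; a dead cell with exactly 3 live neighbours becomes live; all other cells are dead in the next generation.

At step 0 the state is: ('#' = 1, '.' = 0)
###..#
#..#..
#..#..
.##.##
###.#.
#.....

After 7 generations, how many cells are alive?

step 0: ###..#
#..#..
#..#..
.##.##
###.#.
#.....
step 1: ..#..#
...##.
#..#..
....#.
..#.#.
...#..
step 2: ..#...
..####
...#.#
....##
....#.
..###.
step 3: .#...#
..#..#
#.#...
...#.#
......
..#.#.
step 4: ######
..#..#
######
......
...##.
......
step 5: ######
......
######
##....
......
##....
step 6: ..####
......
..####
...##.
......
...##.
step 7: ..#..#
......
..#..#
..#..#
......
..#..#

8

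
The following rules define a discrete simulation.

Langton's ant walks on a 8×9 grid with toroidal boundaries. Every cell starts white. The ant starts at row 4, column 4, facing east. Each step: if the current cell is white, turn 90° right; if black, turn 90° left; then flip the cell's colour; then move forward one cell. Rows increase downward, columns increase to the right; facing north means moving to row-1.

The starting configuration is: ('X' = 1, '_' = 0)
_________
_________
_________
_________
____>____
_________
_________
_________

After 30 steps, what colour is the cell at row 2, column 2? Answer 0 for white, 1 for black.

[0] _________
_________
_________
_________
____>____
_________
_________
_________
[1] _________
_________
_________
_________
____X____
____v____
_________
_________
[2] _________
_________
_________
_________
____X____
___<X____
_________
_________
[3] _________
_________
_________
_________
___^X____
___XX____
_________
_________
[4] _________
_________
_________
_________
___X>____
___XX____
_________
_________
[5] _________
_________
_________
____^____
___X_____
___XX____
_________
_________
[6] _________
_________
_________
____X>___
___X_____
___XX____
_________
_________
[7] _________
_________
_________
____XX___
___X_v___
___XX____
_________
_________
[8] _________
_________
_________
____XX___
___X<X___
___XX____
_________
_________
[9] _________
_________
_________
____^X___
___XXX___
___XX____
_________
_________
[10] _________
_________
_________
___<_X___
___XXX___
___XX____
_________
_________
[11] _________
_________
___^_____
___X_X___
___XXX___
___XX____
_________
_________
[12] _________
_________
___X>____
___X_X___
___XXX___
___XX____
_________
_________
[13] _________
_________
___XX____
___XvX___
___XXX___
___XX____
_________
_________
[14] _________
_________
___XX____
___<XX___
___XXX___
___XX____
_________
_________
[15] _________
_________
___XX____
____XX___
___vXX___
___XX____
_________
_________
[16] _________
_________
___XX____
____XX___
____>X___
___XX____
_________
_________
[17] _________
_________
___XX____
____^X___
_____X___
___XX____
_________
_________
[18] _________
_________
___XX____
___<_X___
_____X___
___XX____
_________
_________
[19] _________
_________
___^X____
___X_X___
_____X___
___XX____
_________
_________
[20] _________
_________
__<_X____
___X_X___
_____X___
___XX____
_________
_________
[21] _________
__^______
__X_X____
___X_X___
_____X___
___XX____
_________
_________
[22] _________
__X>_____
__X_X____
___X_X___
_____X___
___XX____
_________
_________
[23] _________
__XX_____
__XvX____
___X_X___
_____X___
___XX____
_________
_________
[24] _________
__XX_____
__<XX____
___X_X___
_____X___
___XX____
_________
_________
[25] _________
__XX_____
___XX____
__vX_X___
_____X___
___XX____
_________
_________
[26] _________
__XX_____
___XX____
_<XX_X___
_____X___
___XX____
_________
_________
[27] _________
__XX_____
_^_XX____
_XXX_X___
_____X___
___XX____
_________
_________
[28] _________
__XX_____
_X>XX____
_XXX_X___
_____X___
___XX____
_________
_________
[29] _________
__XX_____
_XXXX____
_XvX_X___
_____X___
___XX____
_________
_________
[30] _________
__XX_____
_XXXX____
_X_>_X___
_____X___
___XX____
_________
_________

1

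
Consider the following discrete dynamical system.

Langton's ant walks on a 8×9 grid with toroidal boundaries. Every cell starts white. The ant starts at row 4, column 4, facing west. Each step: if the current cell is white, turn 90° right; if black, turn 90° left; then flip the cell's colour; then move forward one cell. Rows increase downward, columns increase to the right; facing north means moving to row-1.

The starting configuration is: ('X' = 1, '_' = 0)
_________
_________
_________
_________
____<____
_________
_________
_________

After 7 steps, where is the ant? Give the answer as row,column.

4,3

0) _________
_________
_________
_________
____<____
_________
_________
_________
1) _________
_________
_________
____^____
____X____
_________
_________
_________
2) _________
_________
_________
____X>___
____X____
_________
_________
_________
3) _________
_________
_________
____XX___
____Xv___
_________
_________
_________
4) _________
_________
_________
____XX___
____<X___
_________
_________
_________
5) _________
_________
_________
____XX___
_____X___
____v____
_________
_________
6) _________
_________
_________
____XX___
_____X___
___<X____
_________
_________
7) _________
_________
_________
____XX___
___^_X___
___XX____
_________
_________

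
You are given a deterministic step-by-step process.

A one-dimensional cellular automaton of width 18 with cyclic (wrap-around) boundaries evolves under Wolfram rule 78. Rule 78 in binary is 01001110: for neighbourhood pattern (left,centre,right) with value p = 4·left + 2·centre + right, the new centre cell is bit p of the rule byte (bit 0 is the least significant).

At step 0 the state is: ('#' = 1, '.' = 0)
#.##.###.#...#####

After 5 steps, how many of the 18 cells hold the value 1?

10

t=0: #.##.###.#...#####
t=1: #.##.#.#.#..##....
t=2: #.##.#.#.#.###...#
t=3: #.##.#.#.#.#.#..##
t=4: #.##.#.#.#.#.#.##.
t=5: #.##.#.#.#.#.#.##.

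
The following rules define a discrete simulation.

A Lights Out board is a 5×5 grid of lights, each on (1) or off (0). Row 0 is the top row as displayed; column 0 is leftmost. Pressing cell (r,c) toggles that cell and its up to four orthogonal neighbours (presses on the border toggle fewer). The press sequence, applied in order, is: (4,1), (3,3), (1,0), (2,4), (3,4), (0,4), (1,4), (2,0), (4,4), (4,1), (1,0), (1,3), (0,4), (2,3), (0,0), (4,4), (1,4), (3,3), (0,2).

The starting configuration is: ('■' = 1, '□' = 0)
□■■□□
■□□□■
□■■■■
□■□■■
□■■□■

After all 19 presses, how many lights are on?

11

t=0: □■■□□
■□□□■
□■■■■
□■□■■
□■■□■
t=1: □■■□□
■□□□■
□■■■■
□□□■■
■□□□■
t=2: □■■□□
■□□□■
□■■□■
□□■□□
■□□■■
t=3: ■■■□□
□■□□■
■■■□■
□□■□□
■□□■■
t=4: ■■■□□
□■□□□
■■■■□
□□■□■
■□□■■
t=5: ■■■□□
□■□□□
■■■■■
□□■■□
■□□■□
t=6: ■■■■■
□■□□■
■■■■■
□□■■□
■□□■□
t=7: ■■■■□
□■□■□
■■■■□
□□■■□
■□□■□
t=8: ■■■■□
■■□■□
□□■■□
■□■■□
■□□■□
t=9: ■■■■□
■■□■□
□□■■□
■□■■■
■□□□■
t=10: ■■■■□
■■□■□
□□■■□
■■■■■
□■■□■
t=11: □■■■□
□□□■□
■□■■□
■■■■■
□■■□■
t=12: □■■□□
□□■□■
■□■□□
■■■■■
□■■□■
t=13: □■■■■
□□■□□
■□■□□
■■■■■
□■■□■
t=14: □■■■■
□□■■□
■□□■■
■■■□■
□■■□■
t=15: ■□■■■
■□■■□
■□□■■
■■■□■
□■■□■
t=16: ■□■■■
■□■■□
■□□■■
■■■□□
□■■■□
t=17: ■□■■□
■□■□■
■□□■□
■■■□□
□■■■□
t=18: ■□■■□
■□■□■
■□□□□
■■□■■
□■■□□
t=19: ■■□□□
■□□□■
■□□□□
■■□■■
□■■□□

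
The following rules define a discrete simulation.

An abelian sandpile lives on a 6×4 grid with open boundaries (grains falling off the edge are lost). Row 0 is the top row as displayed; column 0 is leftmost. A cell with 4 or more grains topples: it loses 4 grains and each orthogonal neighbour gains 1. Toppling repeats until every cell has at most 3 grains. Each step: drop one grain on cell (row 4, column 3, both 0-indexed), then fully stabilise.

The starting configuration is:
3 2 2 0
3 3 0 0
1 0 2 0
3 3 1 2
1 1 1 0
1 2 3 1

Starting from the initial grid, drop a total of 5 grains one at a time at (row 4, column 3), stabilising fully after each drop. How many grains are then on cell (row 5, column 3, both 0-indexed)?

2

step 0: 3 2 2 0
3 3 0 0
1 0 2 0
3 3 1 2
1 1 1 0
1 2 3 1
step 1: 3 2 2 0
3 3 0 0
1 0 2 0
3 3 1 2
1 1 1 1
1 2 3 1
step 2: 3 2 2 0
3 3 0 0
1 0 2 0
3 3 1 2
1 1 1 2
1 2 3 1
step 3: 3 2 2 0
3 3 0 0
1 0 2 0
3 3 1 2
1 1 1 3
1 2 3 1
step 4: 3 2 2 0
3 3 0 0
1 0 2 0
3 3 1 3
1 1 2 0
1 2 3 2
step 5: 3 2 2 0
3 3 0 0
1 0 2 0
3 3 1 3
1 1 2 1
1 2 3 2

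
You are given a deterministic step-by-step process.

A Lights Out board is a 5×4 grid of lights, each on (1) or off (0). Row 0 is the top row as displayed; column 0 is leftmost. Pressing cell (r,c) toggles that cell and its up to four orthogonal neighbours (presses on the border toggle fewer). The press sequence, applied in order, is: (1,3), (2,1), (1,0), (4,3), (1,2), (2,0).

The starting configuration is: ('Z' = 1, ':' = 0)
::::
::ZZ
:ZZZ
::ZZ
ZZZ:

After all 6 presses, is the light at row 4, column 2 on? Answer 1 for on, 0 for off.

[0] ::::
::ZZ
:ZZZ
::ZZ
ZZZ:
[1] :::Z
::::
:ZZ:
::ZZ
ZZZ:
[2] :::Z
:Z::
Z:::
:ZZZ
ZZZ:
[3] Z::Z
Z:::
::::
:ZZZ
ZZZ:
[4] Z::Z
Z:::
::::
:ZZ:
ZZ:Z
[5] Z:ZZ
ZZZZ
::Z:
:ZZ:
ZZ:Z
[6] Z:ZZ
:ZZZ
ZZZ:
ZZZ:
ZZ:Z

0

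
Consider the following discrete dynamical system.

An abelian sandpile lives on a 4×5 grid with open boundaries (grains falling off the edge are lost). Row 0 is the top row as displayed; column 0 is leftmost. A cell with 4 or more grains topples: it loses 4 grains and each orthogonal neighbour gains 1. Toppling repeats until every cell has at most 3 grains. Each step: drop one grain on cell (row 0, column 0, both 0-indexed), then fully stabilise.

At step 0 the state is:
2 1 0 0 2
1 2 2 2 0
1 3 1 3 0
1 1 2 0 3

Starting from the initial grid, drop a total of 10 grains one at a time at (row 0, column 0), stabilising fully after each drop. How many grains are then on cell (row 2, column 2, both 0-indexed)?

2

0) 2 1 0 0 2
1 2 2 2 0
1 3 1 3 0
1 1 2 0 3
1) 3 1 0 0 2
1 2 2 2 0
1 3 1 3 0
1 1 2 0 3
2) 0 2 0 0 2
2 2 2 2 0
1 3 1 3 0
1 1 2 0 3
3) 1 2 0 0 2
2 2 2 2 0
1 3 1 3 0
1 1 2 0 3
4) 2 2 0 0 2
2 2 2 2 0
1 3 1 3 0
1 1 2 0 3
5) 3 2 0 0 2
2 2 2 2 0
1 3 1 3 0
1 1 2 0 3
6) 0 3 0 0 2
3 2 2 2 0
1 3 1 3 0
1 1 2 0 3
7) 1 3 0 0 2
3 2 2 2 0
1 3 1 3 0
1 1 2 0 3
8) 2 3 0 0 2
3 2 2 2 0
1 3 1 3 0
1 1 2 0 3
9) 3 3 0 0 2
3 2 2 2 0
1 3 1 3 0
1 1 2 0 3
10) 2 1 1 0 2
1 1 3 2 0
3 0 2 3 0
1 2 2 0 3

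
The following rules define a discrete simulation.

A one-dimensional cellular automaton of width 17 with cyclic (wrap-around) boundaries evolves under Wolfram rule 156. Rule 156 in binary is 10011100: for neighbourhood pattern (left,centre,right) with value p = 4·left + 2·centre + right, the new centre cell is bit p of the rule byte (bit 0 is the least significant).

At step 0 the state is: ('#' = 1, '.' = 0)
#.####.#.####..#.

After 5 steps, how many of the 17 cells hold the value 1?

8

t=0: #.####.#.####..#.
t=1: #.###..#.###.#.#.
t=2: #.##.#.#.##..#.#.
t=3: #.#..#.#.#.#.#.#.
t=4: #.##.#.#.#.#.#.#.
t=5: #.#..#.#.#.#.#.#.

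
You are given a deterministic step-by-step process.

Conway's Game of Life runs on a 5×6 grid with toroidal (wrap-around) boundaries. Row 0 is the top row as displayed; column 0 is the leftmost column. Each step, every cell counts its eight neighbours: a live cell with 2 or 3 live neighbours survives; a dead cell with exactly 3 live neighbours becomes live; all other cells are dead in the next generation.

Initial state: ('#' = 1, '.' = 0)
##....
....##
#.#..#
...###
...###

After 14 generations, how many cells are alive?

gen 0: ##....
....##
#.#..#
...###
...###
gen 1: #..#..
....#.
#.....
..#...
..##..
gen 2: ..###.
.....#
......
.###..
.###..
gen 3: .#..#.
...##.
..#...
.#.#..
......
gen 4: ...##.
..###.
..#.#.
..#...
..#...
gen 5: ....#.
..#..#
.##.#.
.##...
..#...
gen 6: ...#..
.##.##
#.....
......
.###..
gen 7: #.....
######
##...#
.##...
..##..
gen 8: #.....
..###.
......
...#..
..##..
gen 9: .#..#.
...#..
..#.#.
..##..
..##..
gen 10: ....#.
..###.
..#.#.
.#..#.
.#..#.
gen 11: ..#.##
..#.##
.##.##
.##.##
...###
gen 12: #.#...
..#...
......
.#....
.#....
gen 13: ..#...
.#....
......
......
###...
gen 14: #.#...
......
......
.#....
.##...

5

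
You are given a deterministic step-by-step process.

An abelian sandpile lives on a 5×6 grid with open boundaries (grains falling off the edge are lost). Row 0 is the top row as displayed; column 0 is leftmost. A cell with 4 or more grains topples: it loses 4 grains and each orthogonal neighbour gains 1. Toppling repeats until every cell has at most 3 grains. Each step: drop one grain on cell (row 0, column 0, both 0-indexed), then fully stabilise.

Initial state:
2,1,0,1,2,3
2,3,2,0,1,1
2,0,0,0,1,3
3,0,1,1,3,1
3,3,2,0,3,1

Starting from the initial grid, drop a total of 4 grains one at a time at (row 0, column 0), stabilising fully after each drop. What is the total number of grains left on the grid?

47

[0] 2,1,0,1,2,3
2,3,2,0,1,1
2,0,0,0,1,3
3,0,1,1,3,1
3,3,2,0,3,1
[1] 3,1,0,1,2,3
2,3,2,0,1,1
2,0,0,0,1,3
3,0,1,1,3,1
3,3,2,0,3,1
[2] 0,2,0,1,2,3
3,3,2,0,1,1
2,0,0,0,1,3
3,0,1,1,3,1
3,3,2,0,3,1
[3] 1,2,0,1,2,3
3,3,2,0,1,1
2,0,0,0,1,3
3,0,1,1,3,1
3,3,2,0,3,1
[4] 2,2,0,1,2,3
3,3,2,0,1,1
2,0,0,0,1,3
3,0,1,1,3,1
3,3,2,0,3,1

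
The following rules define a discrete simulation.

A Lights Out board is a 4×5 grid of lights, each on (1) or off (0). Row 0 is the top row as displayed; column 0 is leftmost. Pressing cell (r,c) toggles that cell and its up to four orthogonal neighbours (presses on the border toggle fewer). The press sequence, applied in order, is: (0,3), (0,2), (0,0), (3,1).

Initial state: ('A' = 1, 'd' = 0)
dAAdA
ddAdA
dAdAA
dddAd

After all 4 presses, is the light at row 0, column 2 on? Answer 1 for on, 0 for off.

step 0: dAAdA
ddAdA
dAdAA
dddAd
step 1: dAdAd
ddAAA
dAdAA
dddAd
step 2: ddAdd
dddAA
dAdAA
dddAd
step 3: AAAdd
AddAA
dAdAA
dddAd
step 4: AAAdd
AddAA
dddAA
AAAAd

1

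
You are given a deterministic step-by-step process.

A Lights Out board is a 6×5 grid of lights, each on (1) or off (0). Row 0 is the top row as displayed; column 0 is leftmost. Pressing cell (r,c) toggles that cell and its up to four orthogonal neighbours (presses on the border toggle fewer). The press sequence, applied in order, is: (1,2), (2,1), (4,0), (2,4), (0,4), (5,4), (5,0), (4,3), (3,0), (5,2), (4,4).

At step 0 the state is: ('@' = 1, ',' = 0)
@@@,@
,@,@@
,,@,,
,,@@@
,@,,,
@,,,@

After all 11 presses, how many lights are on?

k=0  @@@,@
,@,@@
,,@,,
,,@@@
,@,,,
@,,,@
k=1  @@,,@
,,@,@
,,,,,
,,@@@
,@,,,
@,,,@
k=2  @@,,@
,@@,@
@@@,,
,@@@@
,@,,,
@,,,@
k=3  @@,,@
,@@,@
@@@,,
@@@@@
@,,,,
,,,,@
k=4  @@,,@
,@@,,
@@@@@
@@@@,
@,,,,
,,,,@
k=5  @@,@,
,@@,@
@@@@@
@@@@,
@,,,,
,,,,@
k=6  @@,@,
,@@,@
@@@@@
@@@@,
@,,,@
,,,@,
k=7  @@,@,
,@@,@
@@@@@
@@@@,
,,,,@
@@,@,
k=8  @@,@,
,@@,@
@@@@@
@@@,,
,,@@,
@@,,,
k=9  @@,@,
,@@,@
,@@@@
,,@,,
@,@@,
@@,,,
k=10  @@,@,
,@@,@
,@@@@
,,@,,
@,,@,
@,@@,
k=11  @@,@,
,@@,@
,@@@@
,,@,@
@,,,@
@,@@@

18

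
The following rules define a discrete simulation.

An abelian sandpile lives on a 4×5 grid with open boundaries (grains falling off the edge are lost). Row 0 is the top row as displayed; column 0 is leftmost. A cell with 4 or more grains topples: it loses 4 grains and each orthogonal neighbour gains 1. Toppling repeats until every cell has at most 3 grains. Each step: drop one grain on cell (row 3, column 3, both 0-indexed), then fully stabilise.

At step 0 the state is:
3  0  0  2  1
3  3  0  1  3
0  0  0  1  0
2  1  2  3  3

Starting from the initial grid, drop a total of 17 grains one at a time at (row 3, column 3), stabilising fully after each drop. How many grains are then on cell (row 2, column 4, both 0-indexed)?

3

t=0: 3  0  0  2  1
3  3  0  1  3
0  0  0  1  0
2  1  2  3  3
t=1: 3  0  0  2  1
3  3  0  1  3
0  0  0  2  1
2  1  3  1  0
t=2: 3  0  0  2  1
3  3  0  1  3
0  0  0  2  1
2  1  3  2  0
t=3: 3  0  0  2  1
3  3  0  1  3
0  0  0  2  1
2  1  3  3  0
t=4: 3  0  0  2  1
3  3  0  1  3
0  0  1  3  1
2  2  0  1  1
t=5: 3  0  0  2  1
3  3  0  1  3
0  0  1  3  1
2  2  0  2  1
t=6: 3  0  0  2  1
3  3  0  1  3
0  0  1  3  1
2  2  0  3  1
t=7: 3  0  0  2  1
3  3  0  2  3
0  0  2  0  2
2  2  1  1  2
t=8: 3  0  0  2  1
3  3  0  2  3
0  0  2  0  2
2  2  1  2  2
t=9: 3  0  0  2  1
3  3  0  2  3
0  0  2  0  2
2  2  1  3  2
t=10: 3  0  0  2  1
3  3  0  2  3
0  0  2  1  2
2  2  2  0  3
t=11: 3  0  0  2  1
3  3  0  2  3
0  0  2  1  2
2  2  2  1  3
t=12: 3  0  0  2  1
3  3  0  2  3
0  0  2  1  2
2  2  2  2  3
t=13: 3  0  0  2  1
3  3  0  2  3
0  0  2  1  2
2  2  2  3  3
t=14: 3  0  0  2  1
3  3  0  2  3
0  0  2  2  3
2  2  3  1  0
t=15: 3  0  0  2  1
3  3  0  2  3
0  0  2  2  3
2  2  3  2  0
t=16: 3  0  0  2  1
3  3  0  2  3
0  0  2  2  3
2  2  3  3  0
t=17: 3  0  0  2  1
3  3  0  2  3
0  0  3  3  3
2  3  0  1  1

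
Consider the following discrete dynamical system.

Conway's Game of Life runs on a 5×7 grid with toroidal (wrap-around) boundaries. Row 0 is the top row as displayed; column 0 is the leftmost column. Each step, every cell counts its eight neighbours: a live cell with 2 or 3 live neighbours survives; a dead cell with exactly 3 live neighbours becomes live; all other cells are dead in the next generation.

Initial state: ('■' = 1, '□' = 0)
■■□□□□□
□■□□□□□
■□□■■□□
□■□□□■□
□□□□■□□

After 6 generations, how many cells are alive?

gen 0: ■■□□□□□
□■□□□□□
■□□■■□□
□■□□□■□
□□□□■□□
gen 1: ■■□□□□□
□■■□□□□
■■■□■□□
□□□■□■□
■■□□□□□
gen 2: □□□□□□□
□□□■□□□
■□□□■□□
□□□■■□■
■■■□□□■
gen 3: ■■■□□□□
□□□□□□□
□□□□■■□
□□■■■□■
■■■■□■■
gen 4: □□□■□□□
□■□□□□□
□□□□■■□
□□□□□□□
□□□□□■□
gen 5: □□□□□□□
□□□□■□□
□□□□□□□
□□□□■■□
□□□□□□□
gen 6: □□□□□□□
□□□□□□□
□□□□■■□
□□□□□□□
□□□□□□□

2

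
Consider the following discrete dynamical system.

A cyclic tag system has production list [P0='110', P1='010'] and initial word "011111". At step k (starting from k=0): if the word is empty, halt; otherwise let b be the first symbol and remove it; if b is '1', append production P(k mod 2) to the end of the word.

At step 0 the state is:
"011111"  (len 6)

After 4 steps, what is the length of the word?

11

gen 0: "011111"  (len 6)
gen 1: "11111"  (len 5)
gen 2: "1111010"  (len 7)
gen 3: "111010110"  (len 9)
gen 4: "11010110010"  (len 11)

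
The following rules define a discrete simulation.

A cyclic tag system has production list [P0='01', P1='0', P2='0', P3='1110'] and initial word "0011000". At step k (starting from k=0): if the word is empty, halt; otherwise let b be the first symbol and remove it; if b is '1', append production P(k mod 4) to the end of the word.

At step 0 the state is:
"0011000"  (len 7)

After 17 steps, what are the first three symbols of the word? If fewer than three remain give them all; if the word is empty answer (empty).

[0] "0011000"  (len 7)
[1] "011000"  (len 6)
[2] "11000"  (len 5)
[3] "10000"  (len 5)
[4] "00001110"  (len 8)
[5] "0001110"  (len 7)
[6] "001110"  (len 6)
[7] "01110"  (len 5)
[8] "1110"  (len 4)
[9] "11001"  (len 5)
[10] "10010"  (len 5)
[11] "00100"  (len 5)
[12] "0100"  (len 4)
[13] "100"  (len 3)
[14] "000"  (len 3)
[15] "00"  (len 2)
[16] "0"  (len 1)
[17] (halted — word empty)

(empty)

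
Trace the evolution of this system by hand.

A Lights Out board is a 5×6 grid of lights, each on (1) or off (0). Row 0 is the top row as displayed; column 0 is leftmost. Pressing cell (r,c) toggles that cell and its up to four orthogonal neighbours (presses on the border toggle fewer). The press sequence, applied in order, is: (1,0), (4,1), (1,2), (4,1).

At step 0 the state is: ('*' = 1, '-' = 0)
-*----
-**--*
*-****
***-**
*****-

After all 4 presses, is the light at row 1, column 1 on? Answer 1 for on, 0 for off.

1

k=0  -*----
-**--*
*-****
***-**
*****-
k=1  **----
*-*--*
--****
***-**
*****-
k=2  **----
*-*--*
--****
*-*-**
---**-
k=3  ***---
**-*-*
---***
*-*-**
---**-
k=4  ***---
**-*-*
---***
***-**
*****-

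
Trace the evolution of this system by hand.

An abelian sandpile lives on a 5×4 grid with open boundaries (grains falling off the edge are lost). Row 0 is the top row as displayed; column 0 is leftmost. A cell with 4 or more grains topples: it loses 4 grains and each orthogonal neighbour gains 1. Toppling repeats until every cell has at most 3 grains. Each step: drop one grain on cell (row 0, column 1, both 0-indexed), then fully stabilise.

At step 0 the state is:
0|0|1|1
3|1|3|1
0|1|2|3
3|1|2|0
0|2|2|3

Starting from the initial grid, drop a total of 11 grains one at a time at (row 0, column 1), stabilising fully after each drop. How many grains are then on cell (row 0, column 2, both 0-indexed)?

gen 0: 0|0|1|1
3|1|3|1
0|1|2|3
3|1|2|0
0|2|2|3
gen 1: 0|1|1|1
3|1|3|1
0|1|2|3
3|1|2|0
0|2|2|3
gen 2: 0|2|1|1
3|1|3|1
0|1|2|3
3|1|2|0
0|2|2|3
gen 3: 0|3|1|1
3|1|3|1
0|1|2|3
3|1|2|0
0|2|2|3
gen 4: 1|0|2|1
3|2|3|1
0|1|2|3
3|1|2|0
0|2|2|3
gen 5: 1|1|2|1
3|2|3|1
0|1|2|3
3|1|2|0
0|2|2|3
gen 6: 1|2|2|1
3|2|3|1
0|1|2|3
3|1|2|0
0|2|2|3
gen 7: 1|3|2|1
3|2|3|1
0|1|2|3
3|1|2|0
0|2|2|3
gen 8: 2|0|3|1
3|3|3|1
0|1|2|3
3|1|2|0
0|2|2|3
gen 9: 2|1|3|1
3|3|3|1
0|1|2|3
3|1|2|0
0|2|2|3
gen 10: 2|2|3|1
3|3|3|1
0|1|2|3
3|1|2|0
0|2|2|3
gen 11: 2|3|3|1
3|3|3|1
0|1|2|3
3|1|2|0
0|2|2|3

3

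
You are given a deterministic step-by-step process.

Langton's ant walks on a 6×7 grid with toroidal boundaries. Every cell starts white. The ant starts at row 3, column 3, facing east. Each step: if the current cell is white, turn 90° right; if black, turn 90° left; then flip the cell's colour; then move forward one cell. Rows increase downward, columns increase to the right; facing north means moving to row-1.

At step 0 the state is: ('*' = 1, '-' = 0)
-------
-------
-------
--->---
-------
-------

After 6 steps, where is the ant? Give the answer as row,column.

step 0: -------
-------
-------
--->---
-------
-------
step 1: -------
-------
-------
---*---
---v---
-------
step 2: -------
-------
-------
---*---
--<*---
-------
step 3: -------
-------
-------
--^*---
--**---
-------
step 4: -------
-------
-------
--*>---
--**---
-------
step 5: -------
-------
---^---
--*----
--**---
-------
step 6: -------
-------
---*>--
--*----
--**---
-------

2,4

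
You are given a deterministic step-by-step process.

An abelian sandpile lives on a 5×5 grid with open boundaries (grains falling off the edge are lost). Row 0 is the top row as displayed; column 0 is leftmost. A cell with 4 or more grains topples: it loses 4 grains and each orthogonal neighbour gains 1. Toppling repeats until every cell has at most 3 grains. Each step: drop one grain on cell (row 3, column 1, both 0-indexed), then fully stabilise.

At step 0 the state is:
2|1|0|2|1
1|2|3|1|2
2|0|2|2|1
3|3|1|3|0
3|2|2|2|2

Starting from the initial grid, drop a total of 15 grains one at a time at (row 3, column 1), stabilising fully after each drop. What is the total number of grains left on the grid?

49

[0] 2|1|0|2|1
1|2|3|1|2
2|0|2|2|1
3|3|1|3|0
3|2|2|2|2
[1] 2|1|0|2|1
1|2|3|1|2
3|1|2|2|1
1|2|2|3|0
1|0|3|2|2
[2] 2|1|0|2|1
1|2|3|1|2
3|1|2|2|1
1|3|2|3|0
1|0|3|2|2
[3] 2|1|0|2|1
1|2|3|1|2
3|2|2|2|1
2|0|3|3|0
1|1|3|2|2
[4] 2|1|0|2|1
1|2|3|1|2
3|2|2|2|1
2|1|3|3|0
1|1|3|2|2
[5] 2|1|0|2|1
1|2|3|1|2
3|2|2|2|1
2|2|3|3|0
1|1|3|2|2
[6] 2|1|0|2|1
1|2|3|1|2
3|2|2|2|1
2|3|3|3|0
1|1|3|2|2
[7] 2|1|0|2|1
1|2|3|1|2
3|3|3|3|1
3|1|2|1|1
1|3|1|0|3
[8] 2|1|0|2|1
1|2|3|1|2
3|3|3|3|1
3|2|2|1|1
1|3|1|0|3
[9] 2|1|0|2|1
1|2|3|1|2
3|3|3|3|1
3|3|2|1|1
1|3|1|0|3
[10] 2|2|1|2|1
3|1|2|3|2
2|1|0|1|2
2|1|2|3|1
3|1|3|0|3
[11] 2|2|1|2|1
3|1|2|3|2
2|1|0|1|2
2|2|2|3|1
3|1|3|0|3
[12] 2|2|1|2|1
3|1|2|3|2
2|1|0|1|2
2|3|2|3|1
3|1|3|0|3
[13] 2|2|1|2|1
3|1|2|3|2
2|2|0|1|2
3|0|3|3|1
3|2|3|0|3
[14] 2|2|1|2|1
3|1|2|3|2
2|2|0|1|2
3|1|3|3|1
3|2|3|0|3
[15] 2|2|1|2|1
3|1|2|3|2
2|2|0|1|2
3|2|3|3|1
3|2|3|0|3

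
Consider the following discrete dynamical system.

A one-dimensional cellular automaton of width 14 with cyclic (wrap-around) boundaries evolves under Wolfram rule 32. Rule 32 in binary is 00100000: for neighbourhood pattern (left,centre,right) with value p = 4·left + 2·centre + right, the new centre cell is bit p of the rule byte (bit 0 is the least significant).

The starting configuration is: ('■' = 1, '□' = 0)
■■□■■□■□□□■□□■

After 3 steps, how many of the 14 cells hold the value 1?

k=0  ■■□■■□■□□□■□□■
k=1  □□■□□■□□□□□□□□
k=2  □□□□□□□□□□□□□□
k=3  □□□□□□□□□□□□□□

0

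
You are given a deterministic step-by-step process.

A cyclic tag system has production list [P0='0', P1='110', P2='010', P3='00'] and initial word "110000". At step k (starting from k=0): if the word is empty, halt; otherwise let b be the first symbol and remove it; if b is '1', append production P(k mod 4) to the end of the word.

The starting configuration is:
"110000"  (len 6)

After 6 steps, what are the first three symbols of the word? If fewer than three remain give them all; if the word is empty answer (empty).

011

k=0  "110000"  (len 6)
k=1  "100000"  (len 6)
k=2  "00000110"  (len 8)
k=3  "0000110"  (len 7)
k=4  "000110"  (len 6)
k=5  "00110"  (len 5)
k=6  "0110"  (len 4)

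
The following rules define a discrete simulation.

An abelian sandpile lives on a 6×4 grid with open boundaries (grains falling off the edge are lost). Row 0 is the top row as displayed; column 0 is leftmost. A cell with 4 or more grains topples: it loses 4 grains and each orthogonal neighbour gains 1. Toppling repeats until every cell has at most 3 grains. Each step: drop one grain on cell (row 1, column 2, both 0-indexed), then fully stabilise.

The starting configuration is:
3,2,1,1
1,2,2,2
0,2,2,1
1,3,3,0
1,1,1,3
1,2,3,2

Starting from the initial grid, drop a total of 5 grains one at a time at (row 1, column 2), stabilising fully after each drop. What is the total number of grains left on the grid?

45

step 0: 3,2,1,1
1,2,2,2
0,2,2,1
1,3,3,0
1,1,1,3
1,2,3,2
step 1: 3,2,1,1
1,2,3,2
0,2,2,1
1,3,3,0
1,1,1,3
1,2,3,2
step 2: 3,2,2,1
1,3,0,3
0,2,3,1
1,3,3,0
1,1,1,3
1,2,3,2
step 3: 3,2,2,1
1,3,1,3
0,2,3,1
1,3,3,0
1,1,1,3
1,2,3,2
step 4: 3,2,2,1
1,3,2,3
0,2,3,1
1,3,3,0
1,1,1,3
1,2,3,2
step 5: 3,2,2,1
1,3,3,3
0,2,3,1
1,3,3,0
1,1,1,3
1,2,3,2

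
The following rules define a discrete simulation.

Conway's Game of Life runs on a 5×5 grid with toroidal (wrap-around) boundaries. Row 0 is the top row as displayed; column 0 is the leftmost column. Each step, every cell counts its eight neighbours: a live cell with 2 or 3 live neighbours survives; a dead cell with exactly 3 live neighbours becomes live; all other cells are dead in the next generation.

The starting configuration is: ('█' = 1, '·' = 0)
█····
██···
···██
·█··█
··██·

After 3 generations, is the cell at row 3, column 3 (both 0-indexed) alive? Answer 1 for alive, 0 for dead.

1

t=0: █····
██···
···██
·█··█
··██·
t=1: █·█·█
██···
·████
█···█
█████
t=2: ·····
·····
··██·
·····
··█··
t=3: ·····
·····
·····
··██·
·····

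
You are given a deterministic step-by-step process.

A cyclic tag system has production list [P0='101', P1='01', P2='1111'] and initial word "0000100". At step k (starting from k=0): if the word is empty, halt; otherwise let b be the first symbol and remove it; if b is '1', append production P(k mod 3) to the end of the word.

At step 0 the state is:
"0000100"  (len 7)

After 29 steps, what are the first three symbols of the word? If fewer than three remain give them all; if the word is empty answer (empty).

111

gen 0: "0000100"  (len 7)
gen 1: "000100"  (len 6)
gen 2: "00100"  (len 5)
gen 3: "0100"  (len 4)
gen 4: "100"  (len 3)
gen 5: "0001"  (len 4)
gen 6: "001"  (len 3)
gen 7: "01"  (len 2)
gen 8: "1"  (len 1)
gen 9: "1111"  (len 4)
gen 10: "111101"  (len 6)
gen 11: "1110101"  (len 7)
gen 12: "1101011111"  (len 10)
gen 13: "101011111101"  (len 12)
gen 14: "0101111110101"  (len 13)
gen 15: "101111110101"  (len 12)
gen 16: "01111110101101"  (len 14)
gen 17: "1111110101101"  (len 13)
gen 18: "1111101011011111"  (len 16)
gen 19: "111101011011111101"  (len 18)
gen 20: "1110101101111110101"  (len 19)
gen 21: "1101011011111101011111"  (len 22)
gen 22: "101011011111101011111101"  (len 24)
gen 23: "0101101111110101111110101"  (len 25)
gen 24: "101101111110101111110101"  (len 24)
gen 25: "01101111110101111110101101"  (len 26)
gen 26: "1101111110101111110101101"  (len 25)
gen 27: "1011111101011111101011011111"  (len 28)
gen 28: "011111101011111101011011111101"  (len 30)
gen 29: "11111101011111101011011111101"  (len 29)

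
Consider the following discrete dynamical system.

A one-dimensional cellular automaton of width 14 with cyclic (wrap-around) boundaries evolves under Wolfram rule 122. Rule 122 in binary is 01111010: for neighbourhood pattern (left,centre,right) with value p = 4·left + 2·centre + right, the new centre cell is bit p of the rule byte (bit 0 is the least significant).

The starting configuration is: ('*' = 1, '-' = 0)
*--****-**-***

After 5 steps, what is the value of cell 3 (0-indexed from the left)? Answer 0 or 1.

0) *--****-**-***
1) ****--******--
2) *--****----***
3) ****--**--**--
4) *--***********
5) ****----------

1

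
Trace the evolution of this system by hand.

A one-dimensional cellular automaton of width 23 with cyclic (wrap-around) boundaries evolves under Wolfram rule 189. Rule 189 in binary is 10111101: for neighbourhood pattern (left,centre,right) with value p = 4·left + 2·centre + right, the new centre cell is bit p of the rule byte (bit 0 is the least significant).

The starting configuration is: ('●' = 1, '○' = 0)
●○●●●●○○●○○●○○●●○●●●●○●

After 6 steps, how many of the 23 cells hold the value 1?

18

step 0: ●○●●●●○○●○○●○○●●○●●●●○●
step 1: ○●●●●○●○●●○●●○●○●●●●○●●
step 2: ●●●●○●●●●○●●○●●●●●●○●●○
step 3: ●●●○●●●●○●●○●●●●●●○●●○●
step 4: ●●○●●●●○●●○●●●●●●○●●○●●
step 5: ●○●●●●○●●○●●●●●●○●●○●●●
step 6: ○●●●●○●●○●●●●●●○●●○●●●●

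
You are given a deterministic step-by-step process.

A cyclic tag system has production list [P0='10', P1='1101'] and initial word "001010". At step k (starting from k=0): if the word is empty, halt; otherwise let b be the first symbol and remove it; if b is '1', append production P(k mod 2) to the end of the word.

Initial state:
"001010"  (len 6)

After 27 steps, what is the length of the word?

gen 0: "001010"  (len 6)
gen 1: "01010"  (len 5)
gen 2: "1010"  (len 4)
gen 3: "01010"  (len 5)
gen 4: "1010"  (len 4)
gen 5: "01010"  (len 5)
gen 6: "1010"  (len 4)
gen 7: "01010"  (len 5)
gen 8: "1010"  (len 4)
gen 9: "01010"  (len 5)
gen 10: "1010"  (len 4)
gen 11: "01010"  (len 5)
gen 12: "1010"  (len 4)
gen 13: "01010"  (len 5)
gen 14: "1010"  (len 4)
gen 15: "01010"  (len 5)
gen 16: "1010"  (len 4)
gen 17: "01010"  (len 5)
gen 18: "1010"  (len 4)
gen 19: "01010"  (len 5)
gen 20: "1010"  (len 4)
gen 21: "01010"  (len 5)
gen 22: "1010"  (len 4)
gen 23: "01010"  (len 5)
gen 24: "1010"  (len 4)
gen 25: "01010"  (len 5)
gen 26: "1010"  (len 4)
gen 27: "01010"  (len 5)

5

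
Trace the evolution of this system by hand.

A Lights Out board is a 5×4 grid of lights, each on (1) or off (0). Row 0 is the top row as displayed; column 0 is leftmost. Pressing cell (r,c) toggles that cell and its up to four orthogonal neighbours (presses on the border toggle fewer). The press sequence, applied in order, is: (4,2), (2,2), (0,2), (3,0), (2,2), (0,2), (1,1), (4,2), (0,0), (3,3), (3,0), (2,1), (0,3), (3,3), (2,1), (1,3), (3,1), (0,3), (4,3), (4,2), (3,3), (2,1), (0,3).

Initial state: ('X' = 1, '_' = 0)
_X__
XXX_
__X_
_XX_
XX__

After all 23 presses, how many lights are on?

13

step 0: _X__
XXX_
__X_
_XX_
XX__
step 1: _X__
XXX_
__X_
_X__
X_XX
step 2: _X__
XX__
_X_X
_XX_
X_XX
step 3: __XX
XXX_
_X_X
_XX_
X_XX
step 4: __XX
XXX_
XX_X
X_X_
__XX
step 5: __XX
XX__
X_X_
X___
__XX
step 6: _X__
XXX_
X_X_
X___
__XX
step 7: ____
____
XXX_
X___
__XX
step 8: ____
____
XXX_
X_X_
_X__
step 9: XX__
X___
XXX_
X_X_
_X__
step 10: XX__
X___
XXXX
X__X
_X_X
step 11: XX__
X___
_XXX
_X_X
XX_X
step 12: XX__
XX__
X__X
___X
XX_X
step 13: XXXX
XX_X
X__X
___X
XX_X
step 14: XXXX
XX_X
X___
__X_
XX__
step 15: XXXX
X__X
_XX_
_XX_
XX__
step 16: XXX_
X_X_
_XXX
_XX_
XX__
step 17: XXX_
X_X_
__XX
X___
X___
step 18: XX_X
X_XX
__XX
X___
X___
step 19: XX_X
X_XX
__XX
X__X
X_XX
step 20: XX_X
X_XX
__XX
X_XX
XX__
step 21: XX_X
X_XX
__X_
X___
XX_X
step 22: XX_X
XXXX
XX__
XX__
XX_X
step 23: XXX_
XXX_
XX__
XX__
XX_X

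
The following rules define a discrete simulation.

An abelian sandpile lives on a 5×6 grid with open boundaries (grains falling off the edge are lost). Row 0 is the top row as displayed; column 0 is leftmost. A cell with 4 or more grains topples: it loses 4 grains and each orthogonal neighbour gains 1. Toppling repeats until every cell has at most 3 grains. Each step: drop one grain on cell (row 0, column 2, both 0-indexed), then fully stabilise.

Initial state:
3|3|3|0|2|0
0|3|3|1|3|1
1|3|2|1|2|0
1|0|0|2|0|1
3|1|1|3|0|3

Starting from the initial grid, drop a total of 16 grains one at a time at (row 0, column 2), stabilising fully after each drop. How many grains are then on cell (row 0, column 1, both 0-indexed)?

0) 3|3|3|0|2|0
0|3|3|1|3|1
1|3|2|1|2|0
1|0|0|2|0|1
3|1|1|3|0|3
1) 0|2|2|1|2|0
2|2|2|2|3|1
2|1|0|2|2|0
1|1|1|2|0|1
3|1|1|3|0|3
2) 0|2|3|1|2|0
2|2|2|2|3|1
2|1|0|2|2|0
1|1|1|2|0|1
3|1|1|3|0|3
3) 0|3|0|2|2|0
2|2|3|2|3|1
2|1|0|2|2|0
1|1|1|2|0|1
3|1|1|3|0|3
4) 0|3|1|2|2|0
2|2|3|2|3|1
2|1|0|2|2|0
1|1|1|2|0|1
3|1|1|3|0|3
5) 0|3|2|2|2|0
2|2|3|2|3|1
2|1|0|2|2|0
1|1|1|2|0|1
3|1|1|3|0|3
6) 0|3|3|2|2|0
2|2|3|2|3|1
2|1|0|2|2|0
1|1|1|2|0|1
3|1|1|3|0|3
7) 1|1|2|3|2|0
3|0|1|3|3|1
2|2|1|2|2|0
1|1|1|2|0|1
3|1|1|3|0|3
8) 1|1|3|3|2|0
3|0|1|3|3|1
2|2|1|2|2|0
1|1|1|2|0|1
3|1|1|3|0|3
9) 1|2|1|2|0|1
3|0|3|1|1|2
2|2|1|3|3|0
1|1|1|2|0|1
3|1|1|3|0|3
10) 1|2|2|2|0|1
3|0|3|1|1|2
2|2|1|3|3|0
1|1|1|2|0|1
3|1|1|3|0|3
11) 1|2|3|2|0|1
3|0|3|1|1|2
2|2|1|3|3|0
1|1|1|2|0|1
3|1|1|3|0|3
12) 1|3|1|3|0|1
3|1|0|2|1|2
2|2|2|3|3|0
1|1|1|2|0|1
3|1|1|3|0|3
13) 1|3|2|3|0|1
3|1|0|2|1|2
2|2|2|3|3|0
1|1|1|2|0|1
3|1|1|3|0|3
14) 1|3|3|3|0|1
3|1|0|2|1|2
2|2|2|3|3|0
1|1|1|2|0|1
3|1|1|3|0|3
15) 2|0|2|0|1|1
3|2|1|3|1|2
2|2|2|3|3|0
1|1|1|2|0|1
3|1|1|3|0|3
16) 2|0|3|0|1|1
3|2|1|3|1|2
2|2|2|3|3|0
1|1|1|2|0|1
3|1|1|3|0|3

0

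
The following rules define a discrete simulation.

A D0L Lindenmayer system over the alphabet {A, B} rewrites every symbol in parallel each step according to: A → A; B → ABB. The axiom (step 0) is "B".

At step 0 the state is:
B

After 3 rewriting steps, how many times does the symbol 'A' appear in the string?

7

gen 0: B
gen 1: ABB
gen 2: AABBABB
gen 3: AAABBABBAABBABB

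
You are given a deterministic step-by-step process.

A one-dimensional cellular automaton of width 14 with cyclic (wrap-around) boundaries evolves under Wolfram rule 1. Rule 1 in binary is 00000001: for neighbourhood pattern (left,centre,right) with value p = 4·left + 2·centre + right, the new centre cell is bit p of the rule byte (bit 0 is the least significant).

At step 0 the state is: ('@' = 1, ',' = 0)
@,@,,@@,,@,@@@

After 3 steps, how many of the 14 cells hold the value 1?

0

[0] @,@,,@@,,@,@@@
[1] ,,,,,,,,,,,,,,
[2] @@@@@@@@@@@@@@
[3] ,,,,,,,,,,,,,,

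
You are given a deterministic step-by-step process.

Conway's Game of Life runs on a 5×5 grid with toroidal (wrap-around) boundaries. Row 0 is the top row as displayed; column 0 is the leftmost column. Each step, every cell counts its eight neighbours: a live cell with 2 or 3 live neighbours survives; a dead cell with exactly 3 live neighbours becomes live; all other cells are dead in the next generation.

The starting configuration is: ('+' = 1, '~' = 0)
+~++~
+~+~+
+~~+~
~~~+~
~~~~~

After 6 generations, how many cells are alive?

9

[0] +~++~
+~+~+
+~~+~
~~~+~
~~~~~
[1] +~++~
+~+~~
++++~
~~~~+
~~+++
[2] +~~~~
+~~~~
+~++~
~~~~~
+++~~
[3] +~~~+
+~~~~
~+~~+
+~~++
++~~~
[4] ~~~~+
~+~~~
~+~+~
~~++~
~+~+~
[5] +~+~~
+~+~~
~+~+~
~+~++
~~~++
[6] +~+~~
+~+++
~+~+~
~~~~~
~+~~~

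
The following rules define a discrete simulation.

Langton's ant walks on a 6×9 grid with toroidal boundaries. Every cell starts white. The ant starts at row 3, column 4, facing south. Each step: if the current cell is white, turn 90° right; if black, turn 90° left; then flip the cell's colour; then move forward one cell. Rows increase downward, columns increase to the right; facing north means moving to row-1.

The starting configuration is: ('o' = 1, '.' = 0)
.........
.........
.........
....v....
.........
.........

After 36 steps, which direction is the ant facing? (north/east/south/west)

k=0  .........
.........
.........
....v....
.........
.........
k=1  .........
.........
.........
...<o....
.........
.........
k=2  .........
.........
...^.....
...oo....
.........
.........
k=3  .........
.........
...o>....
...oo....
.........
.........
k=4  .........
.........
...oo....
...ov....
.........
.........
k=5  .........
.........
...oo....
...o.>...
.........
.........
k=6  .........
.........
...oo....
...o.o...
.....v...
.........
k=7  .........
.........
...oo....
...o.o...
....<o...
.........
k=8  .........
.........
...oo....
...o^o...
....oo...
.........
k=9  .........
.........
...oo....
...oo>...
....oo...
.........
k=10  .........
.........
...oo^...
...oo....
....oo...
.........
k=11  .........
.........
...ooo>..
...oo....
....oo...
.........
k=12  .........
.........
...oooo..
...oo.v..
....oo...
.........
k=13  .........
.........
...oooo..
...oo<o..
....oo...
.........
k=14  .........
.........
...oo^o..
...oooo..
....oo...
.........
k=15  .........
.........
...o<.o..
...oooo..
....oo...
.........
k=16  .........
.........
...o..o..
...ovoo..
....oo...
.........
k=17  .........
.........
...o..o..
...o.>o..
....oo...
.........
k=18  .........
.........
...o.^o..
...o..o..
....oo...
.........
k=19  .........
.........
...o.o>..
...o..o..
....oo...
.........
k=20  .........
......^..
...o.o...
...o..o..
....oo...
.........
k=21  .........
......o>.
...o.o...
...o..o..
....oo...
.........
k=22  .........
......oo.
...o.o.v.
...o..o..
....oo...
.........
k=23  .........
......oo.
...o.o<o.
...o..o..
....oo...
.........
k=24  .........
......^o.
...o.ooo.
...o..o..
....oo...
.........
k=25  .........
.....<.o.
...o.ooo.
...o..o..
....oo...
.........
k=26  .....^...
.....o.o.
...o.ooo.
...o..o..
....oo...
.........
k=27  .....o>..
.....o.o.
...o.ooo.
...o..o..
....oo...
.........
k=28  .....oo..
.....ovo.
...o.ooo.
...o..o..
....oo...
.........
k=29  .....oo..
.....<oo.
...o.ooo.
...o..o..
....oo...
.........
k=30  .....oo..
......oo.
...o.voo.
...o..o..
....oo...
.........
k=31  .....oo..
......oo.
...o..>o.
...o..o..
....oo...
.........
k=32  .....oo..
......^o.
...o...o.
...o..o..
....oo...
.........
k=33  .....oo..
.....<.o.
...o...o.
...o..o..
....oo...
.........
k=34  .....^o..
.....o.o.
...o...o.
...o..o..
....oo...
.........
k=35  ....<.o..
.....o.o.
...o...o.
...o..o..
....oo...
.........
k=36  ....o.o..
.....o.o.
...o...o.
...o..o..
....oo...
....^....

north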